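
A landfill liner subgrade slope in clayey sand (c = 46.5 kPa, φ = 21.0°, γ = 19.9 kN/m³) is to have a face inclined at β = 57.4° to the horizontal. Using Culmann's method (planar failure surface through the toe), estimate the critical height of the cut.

H_c = 37.68 m

Culmann's analysis gives the critical failure plane at α_cr = (β + φ)/2 = (57.4 + 21.0)/2 = 39.2°, and the critical height
H_c = (4c/γ) · sinβ cosφ / [1 − cos(β − φ)]
    = (4·46.5/19.9) · sin57.4°·cos21.0° / [1 − cos(36.4°)]
    = 9.347 · 0.8425·0.9336 / [1 − 0.8049]
    = 9.347 · 0.7865 / 0.1951
    = 37.68 m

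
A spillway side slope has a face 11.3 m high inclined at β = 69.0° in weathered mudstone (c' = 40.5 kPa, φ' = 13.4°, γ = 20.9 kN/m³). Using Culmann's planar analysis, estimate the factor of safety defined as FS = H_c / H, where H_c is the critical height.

FS = 1.43

H_c = (4c'/γ) · sinβ cosφ' / [1 − cos(β − φ')]
    = (4·40.5/20.9) · sin69.0°·cos13.4° / [1 − cos55.6°]
    = 7.751 · 0.9082 / 0.4350 = 16.18 m
FS = H_c / H = 16.18 / 11.3 = 1.432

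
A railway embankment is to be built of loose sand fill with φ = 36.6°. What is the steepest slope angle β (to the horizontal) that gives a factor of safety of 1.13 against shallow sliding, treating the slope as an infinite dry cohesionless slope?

β = 33.3°

For an infinite dry cohesionless slope FS = tanφ/tanβ, so tanβ = tanφ / FS.
tanβ = tan36.6° / 1.13 = 0.7427 / 1.13 = 0.6572
β = arctan(0.6572) = 33.31°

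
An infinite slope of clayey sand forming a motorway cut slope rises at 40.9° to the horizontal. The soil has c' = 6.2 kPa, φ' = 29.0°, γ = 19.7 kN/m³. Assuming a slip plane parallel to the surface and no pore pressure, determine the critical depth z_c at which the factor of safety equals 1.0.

z_c = 1.77 m

Setting FS = 1.00 in FS = [c' + γz cos²β tanφ'] / [γz sinβ cosβ] and solving for z:
z = c' / [γ cosβ (FS·sinβ − cosβ·tanφ')]
  = 6.2 / [19.7·cos40.9°·(1.00·sin40.9° − cos40.9°·tan29.0°)]
  = 6.2 / [19.7·0.7559·(1.00·0.6547 − 0.7559·0.5543)]
  = 6.2 / 3.5106 = 1.766 m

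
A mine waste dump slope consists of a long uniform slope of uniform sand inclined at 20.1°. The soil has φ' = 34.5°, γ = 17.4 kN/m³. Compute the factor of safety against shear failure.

FS = 1.88

For a dry cohesionless infinite slope the factor of safety is FS = tanφ' / tanβ.
FS = tan34.5° / tan20.1° = 0.6873 / 0.3659 = 1.878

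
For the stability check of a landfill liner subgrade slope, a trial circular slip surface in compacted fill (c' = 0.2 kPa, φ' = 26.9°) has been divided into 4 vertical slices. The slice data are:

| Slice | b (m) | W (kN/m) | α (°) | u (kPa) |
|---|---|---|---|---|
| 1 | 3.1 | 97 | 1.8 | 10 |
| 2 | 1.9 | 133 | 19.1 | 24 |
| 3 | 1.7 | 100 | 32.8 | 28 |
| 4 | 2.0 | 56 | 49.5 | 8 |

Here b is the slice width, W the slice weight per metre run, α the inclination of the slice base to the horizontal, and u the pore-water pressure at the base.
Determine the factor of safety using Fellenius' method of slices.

Ordinary method of slices: FS = Σ[c'·Δl_i + (W_i cosα_i − u_i·Δl_i)·tanφ'] / Σ W_i sinα_i, with Δl_i = b_i / cosα_i.
Slice 1: Δl = 3.1/cos1.8° = 3.102 m; N'_1 = 97·cos1.8° − 10·3.102 = 65.9; c'Δl = 0.62; W sinα = 3.0
Slice 2: Δl = 1.9/cos19.1° = 2.011 m; N'_2 = 133·cos19.1° − 24·2.011 = 77.4; c'Δl = 0.40; W sinα = 43.5
Slice 3: Δl = 1.7/cos32.8° = 2.022 m; N'_3 = 100·cos32.8° − 28·2.022 = 27.4; c'Δl = 0.40; W sinα = 54.2
Slice 4: Δl = 2.0/cos49.5° = 3.080 m; N'_4 = 56·cos49.5° − 8·3.080 = 11.7; c'Δl = 0.62; W sinα = 42.6
Σc'Δl = 2.0 kN/m; ΣN' = 182.5 kN/m; ΣW sinα = 143.3 kN/m
Resisting = 2.0 + 182.5·tan26.9° = 2.0 + 92.6 = 94.6 kN/m
FS = 94.6 / 143.3 = 0.660

FS = 0.66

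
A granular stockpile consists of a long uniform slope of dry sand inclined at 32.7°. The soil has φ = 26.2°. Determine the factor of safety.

FS = 0.77

For a dry cohesionless infinite slope the factor of safety is FS = tanφ / tanβ.
FS = tan26.2° / tan32.7° = 0.4921 / 0.6420 = 0.766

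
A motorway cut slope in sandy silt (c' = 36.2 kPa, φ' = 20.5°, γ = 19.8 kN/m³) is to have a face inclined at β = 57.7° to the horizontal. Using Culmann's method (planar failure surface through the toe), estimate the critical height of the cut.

Culmann's analysis gives the critical failure plane at α_cr = (β + φ')/2 = (57.7 + 20.5)/2 = 39.1°, and the critical height
H_c = (4c'/γ) · sinβ cosφ' / [1 − cos(β − φ')]
    = (4·36.2/19.8) · sin57.7°·cos20.5° / [1 − cos(37.2°)]
    = 7.313 · 0.8453·0.9367 / [1 − 0.7965]
    = 7.313 · 0.7917 / 0.2035
    = 28.46 m

H_c = 28.46 m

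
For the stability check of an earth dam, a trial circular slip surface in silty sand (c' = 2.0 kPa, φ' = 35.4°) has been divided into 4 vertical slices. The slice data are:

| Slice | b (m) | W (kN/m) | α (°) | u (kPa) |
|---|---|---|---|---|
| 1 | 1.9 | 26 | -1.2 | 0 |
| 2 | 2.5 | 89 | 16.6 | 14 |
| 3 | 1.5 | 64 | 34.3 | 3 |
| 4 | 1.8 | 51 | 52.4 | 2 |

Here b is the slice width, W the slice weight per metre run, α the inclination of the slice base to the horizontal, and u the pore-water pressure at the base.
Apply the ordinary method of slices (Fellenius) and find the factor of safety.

FS = 1.22

Ordinary method of slices: FS = Σ[c'·Δl_i + (W_i cosα_i − u_i·Δl_i)·tanφ'] / Σ W_i sinα_i, with Δl_i = b_i / cosα_i.
Slice 1: Δl = 1.9/cos(-1.2°) = 1.900 m; N'_1 = 26·cos(-1.2°) − 0·1.900 = 26.0; c'Δl = 3.80; W sinα = -0.5
Slice 2: Δl = 2.5/cos16.6° = 2.609 m; N'_2 = 89·cos16.6° − 14·2.609 = 48.8; c'Δl = 5.22; W sinα = 25.4
Slice 3: Δl = 1.5/cos34.3° = 1.816 m; N'_3 = 64·cos34.3° − 3·1.816 = 47.4; c'Δl = 3.63; W sinα = 36.1
Slice 4: Δl = 1.8/cos52.4° = 2.950 m; N'_4 = 51·cos52.4° − 2·2.950 = 25.2; c'Δl = 5.90; W sinα = 40.4
Σc'Δl = 18.6 kN/m; ΣN' = 147.4 kN/m; ΣW sinα = 101.4 kN/m
Resisting = 18.6 + 147.4·tan35.4° = 18.6 + 104.8 = 123.3 kN/m
FS = 123.3 / 101.4 = 1.217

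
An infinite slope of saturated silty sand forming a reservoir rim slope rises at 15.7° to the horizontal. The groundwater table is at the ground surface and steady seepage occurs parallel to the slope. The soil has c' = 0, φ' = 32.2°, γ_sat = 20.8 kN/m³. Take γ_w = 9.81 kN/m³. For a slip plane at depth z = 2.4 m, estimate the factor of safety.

With seepage parallel to the slope and the water table at the surface, the effective normal stress on the slip plane uses the buoyant unit weight γ' = γ_sat − γ_w while the driving shear stress uses γ_sat:
FS = [c' + γ' z cos²β tanφ'] / [γ_sat z sinβ cosβ]
(For c' = 0 this reduces to FS = (γ'/γ_sat)·tanφ'/tanβ.)
γ' = 20.8 − 9.81 = 10.99 kN/m³
Numerator = 0.0 + 10.99·2.4·cos²15.7°·tan32.2° = 0.0 + 10.99·2.4·0.9268·0.6297 = 15.394 kPa
Denominator = 20.8·2.4·sin15.7°·cos15.7° = 20.8·2.4·0.2706·0.9627 = 13.004 kPa
FS = 15.394 / 13.004 = 1.184

FS = 1.18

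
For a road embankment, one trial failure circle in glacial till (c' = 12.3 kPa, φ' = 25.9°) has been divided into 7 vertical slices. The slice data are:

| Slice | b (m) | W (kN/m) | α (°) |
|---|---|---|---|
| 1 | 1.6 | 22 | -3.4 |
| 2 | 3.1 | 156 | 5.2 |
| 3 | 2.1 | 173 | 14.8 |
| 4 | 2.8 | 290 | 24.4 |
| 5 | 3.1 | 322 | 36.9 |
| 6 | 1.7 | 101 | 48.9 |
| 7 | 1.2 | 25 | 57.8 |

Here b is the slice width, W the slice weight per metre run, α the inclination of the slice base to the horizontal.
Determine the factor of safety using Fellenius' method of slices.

Ordinary method of slices: FS = Σ[c'·Δl_i + (W_i cosα_i)·tanφ'] / Σ W_i sinα_i, with Δl_i = b_i / cosα_i.
Slice 1: Δl = 1.6/cos(-3.4°) = 1.603 m; N'_1 = 22·cos(-3.4°) = 22.0; c'Δl = 19.71; W sinα = -1.3
Slice 2: Δl = 3.1/cos5.2° = 3.113 m; N'_2 = 156·cos5.2° = 155.4; c'Δl = 38.29; W sinα = 14.1
Slice 3: Δl = 2.1/cos14.8° = 2.172 m; N'_3 = 173·cos14.8° = 167.3; c'Δl = 26.72; W sinα = 44.2
Slice 4: Δl = 2.8/cos24.4° = 3.075 m; N'_4 = 290·cos24.4° = 264.1; c'Δl = 37.82; W sinα = 119.8
Slice 5: Δl = 3.1/cos36.9° = 3.877 m; N'_5 = 322·cos36.9° = 257.5; c'Δl = 47.68; W sinα = 193.3
Slice 6: Δl = 1.7/cos48.9° = 2.586 m; N'_6 = 101·cos48.9° = 66.4; c'Δl = 31.81; W sinα = 76.1
Slice 7: Δl = 1.2/cos57.8° = 2.252 m; N'_7 = 25·cos57.8° = 13.3; c'Δl = 27.70; W sinα = 21.2
Σc'Δl = 229.7 kN/m; ΣN' = 945.9 kN/m; ΣW sinα = 467.4 kN/m
Resisting = 229.7 + 945.9·tan25.9° = 229.7 + 459.3 = 689.0 kN/m
FS = 689.0 / 467.4 = 1.474

FS = 1.47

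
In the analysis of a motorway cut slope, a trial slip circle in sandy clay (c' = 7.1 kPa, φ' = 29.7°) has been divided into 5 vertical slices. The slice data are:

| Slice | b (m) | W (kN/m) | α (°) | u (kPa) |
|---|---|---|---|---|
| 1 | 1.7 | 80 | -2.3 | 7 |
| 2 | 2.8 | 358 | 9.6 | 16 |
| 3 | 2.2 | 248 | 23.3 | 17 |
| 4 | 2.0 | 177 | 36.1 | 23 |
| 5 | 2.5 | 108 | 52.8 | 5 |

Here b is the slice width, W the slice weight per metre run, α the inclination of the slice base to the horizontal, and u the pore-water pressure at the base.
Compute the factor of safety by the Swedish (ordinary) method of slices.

Ordinary method of slices: FS = Σ[c'·Δl_i + (W_i cosα_i − u_i·Δl_i)·tanφ'] / Σ W_i sinα_i, with Δl_i = b_i / cosα_i.
Slice 1: Δl = 1.7/cos(-2.3°) = 1.701 m; N'_1 = 80·cos(-2.3°) − 7·1.701 = 68.0; c'Δl = 12.08; W sinα = -3.2
Slice 2: Δl = 2.8/cos9.6° = 2.840 m; N'_2 = 358·cos9.6° − 16·2.840 = 307.6; c'Δl = 20.16; W sinα = 59.7
Slice 3: Δl = 2.2/cos23.3° = 2.395 m; N'_3 = 248·cos23.3° − 17·2.395 = 187.1; c'Δl = 17.01; W sinα = 98.1
Slice 4: Δl = 2.0/cos36.1° = 2.475 m; N'_4 = 177·cos36.1° − 23·2.475 = 86.1; c'Δl = 17.57; W sinα = 104.3
Slice 5: Δl = 2.5/cos52.8° = 4.135 m; N'_5 = 108·cos52.8° − 5·4.135 = 44.6; c'Δl = 29.36; W sinα = 86.0
Σc'Δl = 96.2 kN/m; ΣN' = 693.3 kN/m; ΣW sinα = 344.9 kN/m
Resisting = 96.2 + 693.3·tan29.7° = 96.2 + 395.5 = 491.7 kN/m
FS = 491.7 / 344.9 = 1.425

FS = 1.43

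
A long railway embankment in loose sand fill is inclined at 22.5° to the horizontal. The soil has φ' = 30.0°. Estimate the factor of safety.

FS = 1.39

For a dry cohesionless infinite slope the factor of safety is FS = tanφ' / tanβ.
FS = tan30.0° / tan22.5° = 0.5774 / 0.4142 = 1.394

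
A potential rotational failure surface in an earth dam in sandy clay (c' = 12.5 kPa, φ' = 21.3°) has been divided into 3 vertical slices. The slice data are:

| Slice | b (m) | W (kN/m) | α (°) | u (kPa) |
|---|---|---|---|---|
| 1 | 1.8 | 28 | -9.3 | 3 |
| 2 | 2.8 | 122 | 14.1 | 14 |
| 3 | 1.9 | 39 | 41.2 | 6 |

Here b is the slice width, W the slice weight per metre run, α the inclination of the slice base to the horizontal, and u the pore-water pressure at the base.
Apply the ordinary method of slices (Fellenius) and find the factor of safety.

FS = 2.65

Ordinary method of slices: FS = Σ[c'·Δl_i + (W_i cosα_i − u_i·Δl_i)·tanφ'] / Σ W_i sinα_i, with Δl_i = b_i / cosα_i.
Slice 1: Δl = 1.8/cos(-9.3°) = 1.824 m; N'_1 = 28·cos(-9.3°) − 3·1.824 = 22.2; c'Δl = 22.80; W sinα = -4.5
Slice 2: Δl = 2.8/cos14.1° = 2.887 m; N'_2 = 122·cos14.1° − 14·2.887 = 77.9; c'Δl = 36.09; W sinα = 29.7
Slice 3: Δl = 1.9/cos41.2° = 2.525 m; N'_3 = 39·cos41.2° − 6·2.525 = 14.2; c'Δl = 31.57; W sinα = 25.7
Σc'Δl = 90.5 kN/m; ΣN' = 114.3 kN/m; ΣW sinα = 50.9 kN/m
Resisting = 90.5 + 114.3·tan21.3° = 90.5 + 44.5 = 135.0 kN/m
FS = 135.0 / 50.9 = 2.653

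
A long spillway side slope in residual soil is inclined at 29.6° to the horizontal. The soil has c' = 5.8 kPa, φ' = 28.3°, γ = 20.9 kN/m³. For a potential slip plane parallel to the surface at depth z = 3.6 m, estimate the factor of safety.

For an infinite slope with a slip plane parallel to the surface (no pore pressure): FS = [c' + γz cos²β tanφ'] / [γz sinβ cosβ].
γz = 20.9·3.6 = 75.24 kN/m²
Numerator = 5.8 + 75.24·cos²29.6°·tan28.3° = 5.8 + 75.24·0.7560·0.5384 = 36.428 kPa
Denominator = 75.24·sin29.6°·cos29.6° = 75.24·0.4939·0.8695 = 32.314 kPa
FS = 36.428 / 32.314 = 1.127

FS = 1.13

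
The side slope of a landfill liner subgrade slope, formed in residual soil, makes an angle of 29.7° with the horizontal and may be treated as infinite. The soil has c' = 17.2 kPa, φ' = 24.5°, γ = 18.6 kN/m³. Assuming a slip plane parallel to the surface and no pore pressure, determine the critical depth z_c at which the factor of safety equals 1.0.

z_c = 10.69 m

Setting FS = 1.00 in FS = [c' + γz cos²β tanφ'] / [γz sinβ cosβ] and solving for z:
z = c' / [γ cosβ (FS·sinβ − cosβ·tanφ')]
  = 17.2 / [18.6·cos29.7°·(1.00·sin29.7° − cos29.7°·tan24.5°)]
  = 17.2 / [18.6·0.8686·(1.00·0.4955 − 0.8686·0.4557)]
  = 17.2 / 1.6092 = 10.689 m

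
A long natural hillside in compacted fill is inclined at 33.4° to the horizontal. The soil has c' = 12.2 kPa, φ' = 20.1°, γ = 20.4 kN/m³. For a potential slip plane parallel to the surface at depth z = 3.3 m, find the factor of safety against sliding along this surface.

For an infinite slope with a slip plane parallel to the surface (no pore pressure): FS = [c' + γz cos²β tanφ'] / [γz sinβ cosβ].
γz = 20.4·3.3 = 67.32 kN/m²
Numerator = 12.2 + 67.32·cos²33.4°·tan20.1° = 12.2 + 67.32·0.6970·0.3659 = 29.370 kPa
Denominator = 67.32·sin33.4°·cos33.4° = 67.32·0.5505·0.8348 = 30.938 kPa
FS = 29.370 / 30.938 = 0.949

FS = 0.95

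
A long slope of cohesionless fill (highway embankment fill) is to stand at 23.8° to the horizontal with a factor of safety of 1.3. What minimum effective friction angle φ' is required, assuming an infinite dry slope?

FS = tanφ'/tanβ ⇒ tanφ' = FS · tanβ = 1.3 · tan23.8° = 0.5734
φ' = arctan(0.5734) = 29.83°

φ' = 29.8°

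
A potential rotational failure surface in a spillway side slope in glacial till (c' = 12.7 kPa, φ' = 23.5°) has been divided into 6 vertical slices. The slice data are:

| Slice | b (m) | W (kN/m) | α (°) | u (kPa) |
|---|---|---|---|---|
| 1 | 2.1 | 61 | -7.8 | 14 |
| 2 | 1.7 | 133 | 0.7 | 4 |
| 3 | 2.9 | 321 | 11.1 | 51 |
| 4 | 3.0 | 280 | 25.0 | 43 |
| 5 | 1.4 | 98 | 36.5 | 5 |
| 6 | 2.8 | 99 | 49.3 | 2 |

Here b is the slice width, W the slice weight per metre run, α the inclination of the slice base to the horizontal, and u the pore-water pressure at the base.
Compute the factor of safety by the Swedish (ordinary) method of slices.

Ordinary method of slices: FS = Σ[c'·Δl_i + (W_i cosα_i − u_i·Δl_i)·tanφ'] / Σ W_i sinα_i, with Δl_i = b_i / cosα_i.
Slice 1: Δl = 2.1/cos(-7.8°) = 2.120 m; N'_1 = 61·cos(-7.8°) − 14·2.120 = 30.8; c'Δl = 26.92; W sinα = -8.3
Slice 2: Δl = 1.7/cos0.7° = 1.700 m; N'_2 = 133·cos0.7° − 4·1.700 = 126.2; c'Δl = 21.59; W sinα = 1.6
Slice 3: Δl = 2.9/cos11.1° = 2.955 m; N'_3 = 321·cos11.1° − 51·2.955 = 164.3; c'Δl = 37.53; W sinα = 61.8
Slice 4: Δl = 3.0/cos25.0° = 3.310 m; N'_4 = 280·cos25.0° − 43·3.310 = 111.4; c'Δl = 42.04; W sinα = 118.3
Slice 5: Δl = 1.4/cos36.5° = 1.742 m; N'_5 = 98·cos36.5° − 5·1.742 = 70.1; c'Δl = 22.12; W sinα = 58.3
Slice 6: Δl = 2.8/cos49.3° = 4.294 m; N'_6 = 99·cos49.3° − 2·4.294 = 56.0; c'Δl = 54.53; W sinα = 75.1
Σc'Δl = 204.7 kN/m; ΣN' = 558.7 kN/m; ΣW sinα = 306.8 kN/m
Resisting = 204.7 + 558.7·tan23.5° = 204.7 + 242.9 = 447.7 kN/m
FS = 447.7 / 306.8 = 1.459

FS = 1.46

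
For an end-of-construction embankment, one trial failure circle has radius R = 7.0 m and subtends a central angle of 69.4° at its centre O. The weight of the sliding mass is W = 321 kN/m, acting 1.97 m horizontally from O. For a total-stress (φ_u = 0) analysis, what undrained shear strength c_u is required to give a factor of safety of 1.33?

FS = c_u·L_a·R / (W·d), so c_u = FS·W·d / (L_a·R).
Arc length L_a = R·θ = 7.0·(69.4°·π/180) = 7.0·1.2113 = 8.48 m
c_u = 1.33·321·1.97 / (8.48·7.0) = 841.1 / 59.35 = 14.17 kPa

c_u = 14.2 kPa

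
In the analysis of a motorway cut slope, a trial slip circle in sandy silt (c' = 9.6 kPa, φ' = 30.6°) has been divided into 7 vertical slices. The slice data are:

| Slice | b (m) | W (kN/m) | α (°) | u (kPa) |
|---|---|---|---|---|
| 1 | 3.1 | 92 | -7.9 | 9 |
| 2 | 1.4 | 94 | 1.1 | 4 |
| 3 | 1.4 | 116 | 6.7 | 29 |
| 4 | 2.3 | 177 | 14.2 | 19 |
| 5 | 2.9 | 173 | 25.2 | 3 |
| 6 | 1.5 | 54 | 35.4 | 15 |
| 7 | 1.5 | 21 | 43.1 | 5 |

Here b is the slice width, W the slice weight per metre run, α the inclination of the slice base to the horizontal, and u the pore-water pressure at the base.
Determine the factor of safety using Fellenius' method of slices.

Ordinary method of slices: FS = Σ[c'·Δl_i + (W_i cosα_i − u_i·Δl_i)·tanφ'] / Σ W_i sinα_i, with Δl_i = b_i / cosα_i.
Slice 1: Δl = 3.1/cos(-7.9°) = 3.130 m; N'_1 = 92·cos(-7.9°) − 9·3.130 = 63.0; c'Δl = 30.05; W sinα = -12.6
Slice 2: Δl = 1.4/cos1.1° = 1.400 m; N'_2 = 94·cos1.1° − 4·1.400 = 88.4; c'Δl = 13.44; W sinα = 1.8
Slice 3: Δl = 1.4/cos6.7° = 1.410 m; N'_3 = 116·cos6.7° − 29·1.410 = 74.3; c'Δl = 13.53; W sinα = 13.5
Slice 4: Δl = 2.3/cos14.2° = 2.372 m; N'_4 = 177·cos14.2° − 19·2.372 = 126.5; c'Δl = 22.78; W sinα = 43.4
Slice 5: Δl = 2.9/cos25.2° = 3.205 m; N'_5 = 173·cos25.2° − 3·3.205 = 146.9; c'Δl = 30.77; W sinα = 73.7
Slice 6: Δl = 1.5/cos35.4° = 1.840 m; N'_6 = 54·cos35.4° − 15·1.840 = 16.4; c'Δl = 17.67; W sinα = 31.3
Slice 7: Δl = 1.5/cos43.1° = 2.054 m; N'_7 = 21·cos43.1° − 5·2.054 = 5.1; c'Δl = 19.72; W sinα = 14.3
Σc'Δl = 148.0 kN/m; ΣN' = 520.6 kN/m; ΣW sinα = 165.4 kN/m
Resisting = 148.0 + 520.6·tan30.6° = 148.0 + 307.9 = 455.8 kN/m
FS = 455.8 / 165.4 = 2.756

FS = 2.76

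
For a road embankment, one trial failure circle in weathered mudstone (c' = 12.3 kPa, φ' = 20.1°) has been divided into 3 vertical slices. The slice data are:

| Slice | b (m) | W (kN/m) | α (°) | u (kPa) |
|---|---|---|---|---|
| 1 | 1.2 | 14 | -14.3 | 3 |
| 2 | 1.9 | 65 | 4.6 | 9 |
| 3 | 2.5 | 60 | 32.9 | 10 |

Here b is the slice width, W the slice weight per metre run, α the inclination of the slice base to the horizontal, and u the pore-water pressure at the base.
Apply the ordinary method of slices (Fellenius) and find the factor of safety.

Ordinary method of slices: FS = Σ[c'·Δl_i + (W_i cosα_i − u_i·Δl_i)·tanφ'] / Σ W_i sinα_i, with Δl_i = b_i / cosα_i.
Slice 1: Δl = 1.2/cos(-14.3°) = 1.238 m; N'_1 = 14·cos(-14.3°) − 3·1.238 = 9.9; c'Δl = 15.23; W sinα = -3.5
Slice 2: Δl = 1.9/cos4.6° = 1.906 m; N'_2 = 65·cos4.6° − 9·1.906 = 47.6; c'Δl = 23.45; W sinα = 5.2
Slice 3: Δl = 2.5/cos32.9° = 2.978 m; N'_3 = 60·cos32.9° − 10·2.978 = 20.6; c'Δl = 36.62; W sinα = 32.6
Σc'Δl = 75.3 kN/m; ΣN' = 78.1 kN/m; ΣW sinα = 34.3 kN/m
Resisting = 75.3 + 78.1·tan20.1° = 75.3 + 28.6 = 103.9 kN/m
FS = 103.9 / 34.3 = 3.024

FS = 3.02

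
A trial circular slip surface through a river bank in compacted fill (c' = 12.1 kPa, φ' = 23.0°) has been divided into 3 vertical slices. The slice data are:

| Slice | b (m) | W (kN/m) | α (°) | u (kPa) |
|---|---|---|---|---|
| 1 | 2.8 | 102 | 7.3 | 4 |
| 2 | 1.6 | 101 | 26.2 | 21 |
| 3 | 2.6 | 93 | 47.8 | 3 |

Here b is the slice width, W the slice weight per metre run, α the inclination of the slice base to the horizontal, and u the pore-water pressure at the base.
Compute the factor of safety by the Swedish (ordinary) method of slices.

Ordinary method of slices: FS = Σ[c'·Δl_i + (W_i cosα_i − u_i·Δl_i)·tanφ'] / Σ W_i sinα_i, with Δl_i = b_i / cosα_i.
Slice 1: Δl = 2.8/cos7.3° = 2.823 m; N'_1 = 102·cos7.3° − 4·2.823 = 89.9; c'Δl = 34.16; W sinα = 13.0
Slice 2: Δl = 1.6/cos26.2° = 1.783 m; N'_2 = 101·cos26.2° − 21·1.783 = 53.2; c'Δl = 21.58; W sinα = 44.6
Slice 3: Δl = 2.6/cos47.8° = 3.871 m; N'_3 = 93·cos47.8° − 3·3.871 = 50.9; c'Δl = 46.83; W sinα = 68.9
Σc'Δl = 102.6 kN/m; ΣN' = 193.9 kN/m; ΣW sinα = 126.4 kN/m
Resisting = 102.6 + 193.9·tan23.0° = 102.6 + 82.3 = 184.9 kN/m
FS = 184.9 / 126.4 = 1.462

FS = 1.46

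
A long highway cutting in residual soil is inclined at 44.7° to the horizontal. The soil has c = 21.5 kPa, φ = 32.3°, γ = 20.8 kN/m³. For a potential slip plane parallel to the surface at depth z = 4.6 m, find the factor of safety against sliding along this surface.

For an infinite slope with a slip plane parallel to the surface (no pore pressure): FS = [c + γz cos²β tanφ] / [γz sinβ cosβ].
γz = 20.8·4.6 = 95.68 kN/m²
Numerator = 21.5 + 95.68·cos²44.7°·tan32.3° = 21.5 + 95.68·0.5052·0.6322 = 52.060 kPa
Denominator = 95.68·sin44.7°·cos44.7° = 95.68·0.7034·0.7108 = 47.837 kPa
FS = 52.060 / 47.837 = 1.088

FS = 1.09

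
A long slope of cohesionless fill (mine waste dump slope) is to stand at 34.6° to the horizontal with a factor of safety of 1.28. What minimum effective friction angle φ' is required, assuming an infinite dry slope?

φ' = 41.4°

FS = tanφ'/tanβ ⇒ tanφ' = FS · tanβ = 1.28 · tan34.6° = 0.8830
φ' = arctan(0.8830) = 41.44°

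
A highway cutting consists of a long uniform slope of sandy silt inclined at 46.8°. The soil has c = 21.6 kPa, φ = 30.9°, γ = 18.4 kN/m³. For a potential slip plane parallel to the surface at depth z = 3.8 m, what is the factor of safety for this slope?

For an infinite slope with a slip plane parallel to the surface (no pore pressure): FS = [c + γz cos²β tanφ] / [γz sinβ cosβ].
γz = 18.4·3.8 = 69.92 kN/m²
Numerator = 21.6 + 69.92·cos²46.8°·tan30.9° = 21.6 + 69.92·0.4686·0.5985 = 41.209 kPa
Denominator = 69.92·sin46.8°·cos46.8° = 69.92·0.7290·0.6845 = 34.891 kPa
FS = 41.209 / 34.891 = 1.181

FS = 1.18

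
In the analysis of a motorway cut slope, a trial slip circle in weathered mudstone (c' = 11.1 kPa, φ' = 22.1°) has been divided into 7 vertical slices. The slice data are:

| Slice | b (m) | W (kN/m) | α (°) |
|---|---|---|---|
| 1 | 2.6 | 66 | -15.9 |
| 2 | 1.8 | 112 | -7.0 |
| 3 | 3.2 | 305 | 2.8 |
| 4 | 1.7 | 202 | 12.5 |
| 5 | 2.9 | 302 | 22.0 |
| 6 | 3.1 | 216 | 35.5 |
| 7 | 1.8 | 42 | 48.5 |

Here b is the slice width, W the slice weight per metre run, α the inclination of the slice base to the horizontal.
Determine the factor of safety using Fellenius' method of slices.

FS = 2.30

Ordinary method of slices: FS = Σ[c'·Δl_i + (W_i cosα_i)·tanφ'] / Σ W_i sinα_i, with Δl_i = b_i / cosα_i.
Slice 1: Δl = 2.6/cos(-15.9°) = 2.703 m; N'_1 = 66·cos(-15.9°) = 63.5; c'Δl = 30.01; W sinα = -18.1
Slice 2: Δl = 1.8/cos(-7.0°) = 1.814 m; N'_2 = 112·cos(-7.0°) = 111.2; c'Δl = 20.13; W sinα = -13.6
Slice 3: Δl = 3.2/cos2.8° = 3.204 m; N'_3 = 305·cos2.8° = 304.6; c'Δl = 35.56; W sinα = 14.9
Slice 4: Δl = 1.7/cos12.5° = 1.741 m; N'_4 = 202·cos12.5° = 197.2; c'Δl = 19.33; W sinα = 43.7
Slice 5: Δl = 2.9/cos22.0° = 3.128 m; N'_5 = 302·cos22.0° = 280.0; c'Δl = 34.72; W sinα = 113.1
Slice 6: Δl = 3.1/cos35.5° = 3.808 m; N'_6 = 216·cos35.5° = 175.8; c'Δl = 42.27; W sinα = 125.4
Slice 7: Δl = 1.8/cos48.5° = 2.716 m; N'_7 = 42·cos48.5° = 27.8; c'Δl = 30.15; W sinα = 31.5
Σc'Δl = 212.2 kN/m; ΣN' = 1160.2 kN/m; ΣW sinα = 296.9 kN/m
Resisting = 212.2 + 1160.2·tan22.1° = 212.2 + 471.1 = 683.3 kN/m
FS = 683.3 / 296.9 = 2.301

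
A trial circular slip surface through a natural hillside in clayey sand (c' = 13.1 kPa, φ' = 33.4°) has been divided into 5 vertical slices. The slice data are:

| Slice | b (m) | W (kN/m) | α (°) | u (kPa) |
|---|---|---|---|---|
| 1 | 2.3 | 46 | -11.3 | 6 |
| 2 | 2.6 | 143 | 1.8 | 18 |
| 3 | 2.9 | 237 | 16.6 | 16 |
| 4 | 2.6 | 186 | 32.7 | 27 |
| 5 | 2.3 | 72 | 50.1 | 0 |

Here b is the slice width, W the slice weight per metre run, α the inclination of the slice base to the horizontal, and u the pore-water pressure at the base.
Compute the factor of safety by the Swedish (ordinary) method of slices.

Ordinary method of slices: FS = Σ[c'·Δl_i + (W_i cosα_i − u_i·Δl_i)·tanφ'] / Σ W_i sinα_i, with Δl_i = b_i / cosα_i.
Slice 1: Δl = 2.3/cos(-11.3°) = 2.345 m; N'_1 = 46·cos(-11.3°) − 6·2.345 = 31.0; c'Δl = 30.73; W sinα = -9.0
Slice 2: Δl = 2.6/cos1.8° = 2.601 m; N'_2 = 143·cos1.8° − 18·2.601 = 96.1; c'Δl = 34.08; W sinα = 4.5
Slice 3: Δl = 2.9/cos16.6° = 3.026 m; N'_3 = 237·cos16.6° − 16·3.026 = 178.7; c'Δl = 39.64; W sinα = 67.7
Slice 4: Δl = 2.6/cos32.7° = 3.090 m; N'_4 = 186·cos32.7° − 27·3.090 = 73.1; c'Δl = 40.47; W sinα = 100.5
Slice 5: Δl = 2.3/cos50.1° = 3.586 m; N'_5 = 72·cos50.1° − 0·3.586 = 46.2; c'Δl = 46.97; W sinα = 55.2
Σc'Δl = 191.9 kN/m; ΣN' = 425.1 kN/m; ΣW sinα = 218.9 kN/m
Resisting = 191.9 + 425.1·tan33.4° = 191.9 + 280.3 = 472.2 kN/m
FS = 472.2 / 218.9 = 2.157

FS = 2.16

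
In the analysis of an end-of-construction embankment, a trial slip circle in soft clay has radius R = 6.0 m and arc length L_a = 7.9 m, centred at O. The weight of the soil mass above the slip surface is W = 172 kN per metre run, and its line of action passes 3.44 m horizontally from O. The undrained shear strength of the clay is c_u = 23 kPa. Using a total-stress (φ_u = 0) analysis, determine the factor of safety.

Taking moments about the centre O, the resisting moment is provided by the undrained shear strength acting along the arc:
M_R = c_u·L_a·R = 23·7.90·6.0 = 1090.2 kN·m/m
M_D = W·d = 172·3.44 = 591.7 kN·m/m
FS = M_R / M_D = 1090.2 / 591.7 = 1.843

FS = 1.84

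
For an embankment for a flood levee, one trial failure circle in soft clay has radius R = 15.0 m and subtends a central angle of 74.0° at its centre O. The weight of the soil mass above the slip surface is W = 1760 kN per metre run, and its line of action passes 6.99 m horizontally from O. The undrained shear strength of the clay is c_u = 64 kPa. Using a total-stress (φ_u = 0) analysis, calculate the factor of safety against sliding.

Taking moments about the centre O, the resisting moment is provided by the undrained shear strength acting along the arc:
Arc length L_a = R·θ = 15.0·(74.0°·π/180) = 15.0·1.2915 = 19.37 m
M_R = c_u·L_a·R = 64·19.37·15.0 = 18598.2 kN·m/m
M_D = W·d = 1760·6.99 = 12302.4 kN·m/m
FS = M_R / M_D = 18598.2 / 12302.4 = 1.512

FS = 1.51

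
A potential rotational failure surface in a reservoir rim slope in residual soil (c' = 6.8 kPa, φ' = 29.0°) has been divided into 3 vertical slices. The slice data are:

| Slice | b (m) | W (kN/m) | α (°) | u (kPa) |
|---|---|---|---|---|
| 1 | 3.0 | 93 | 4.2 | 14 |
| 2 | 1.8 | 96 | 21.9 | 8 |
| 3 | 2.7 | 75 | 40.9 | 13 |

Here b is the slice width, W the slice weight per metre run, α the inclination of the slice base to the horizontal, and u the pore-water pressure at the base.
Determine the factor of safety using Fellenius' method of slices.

FS = 1.44

Ordinary method of slices: FS = Σ[c'·Δl_i + (W_i cosα_i − u_i·Δl_i)·tanφ'] / Σ W_i sinα_i, with Δl_i = b_i / cosα_i.
Slice 1: Δl = 3.0/cos4.2° = 3.008 m; N'_1 = 93·cos4.2° − 14·3.008 = 50.6; c'Δl = 20.45; W sinα = 6.8
Slice 2: Δl = 1.8/cos21.9° = 1.940 m; N'_2 = 96·cos21.9° − 8·1.940 = 73.6; c'Δl = 13.19; W sinα = 35.8
Slice 3: Δl = 2.7/cos40.9° = 3.572 m; N'_3 = 75·cos40.9° − 13·3.572 = 10.3; c'Δl = 24.29; W sinα = 49.1
Σc'Δl = 57.9 kN/m; ΣN' = 134.4 kN/m; ΣW sinα = 91.7 kN/m
Resisting = 57.9 + 134.4·tan29.0° = 57.9 + 74.5 = 132.5 kN/m
FS = 132.5 / 91.7 = 1.444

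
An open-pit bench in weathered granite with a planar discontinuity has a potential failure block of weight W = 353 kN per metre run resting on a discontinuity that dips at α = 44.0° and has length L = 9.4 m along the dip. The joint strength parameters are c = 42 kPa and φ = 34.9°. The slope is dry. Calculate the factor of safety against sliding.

Resolving the block weight along and normal to the plane and applying the Mohr–Coulomb strength on the joint:
N' = W cosα = 353·cos44.0° = 253.9 kN/m
Driving force T = W sinα = 353·sin44.0° = 245.2 kN/m
Resisting force R = c·L + N'·tanφ = 42·9.4 + 253.9·tan34.9° = 394.8 + 177.1 = 571.9 kN/m
FS = R / T = 571.9 / 245.2 = 2.332

FS = 2.33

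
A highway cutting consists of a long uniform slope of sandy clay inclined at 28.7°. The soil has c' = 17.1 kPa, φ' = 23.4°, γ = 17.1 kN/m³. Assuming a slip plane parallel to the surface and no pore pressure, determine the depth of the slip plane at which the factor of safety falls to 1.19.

z = 5.94 m

Setting FS = 1.19 in FS = [c' + γz cos²β tanφ'] / [γz sinβ cosβ] and solving for z:
z = c' / [γ cosβ (FS·sinβ − cosβ·tanφ')]
  = 17.1 / [17.1·cos28.7°·(1.19·sin28.7° − cos28.7°·tan23.4°)]
  = 17.1 / [17.1·0.8771·(1.19·0.4802 − 0.8771·0.4327)]
  = 17.1 / 2.8782 = 5.941 m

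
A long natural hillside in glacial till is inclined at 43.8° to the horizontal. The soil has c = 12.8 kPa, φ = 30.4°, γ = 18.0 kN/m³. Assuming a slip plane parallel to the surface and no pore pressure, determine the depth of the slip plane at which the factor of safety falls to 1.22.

Setting FS = 1.22 in FS = [c + γz cos²β tanφ] / [γz sinβ cosβ] and solving for z:
z = c / [γ cosβ (FS·sinβ − cosβ·tanφ)]
  = 12.8 / [18.0·cos43.8°·(1.22·sin43.8° − cos43.8°·tan30.4°)]
  = 12.8 / [18.0·0.7218·(1.22·0.6921 − 0.7218·0.5867)]
  = 12.8 / 5.4690 = 2.340 m

z = 2.34 m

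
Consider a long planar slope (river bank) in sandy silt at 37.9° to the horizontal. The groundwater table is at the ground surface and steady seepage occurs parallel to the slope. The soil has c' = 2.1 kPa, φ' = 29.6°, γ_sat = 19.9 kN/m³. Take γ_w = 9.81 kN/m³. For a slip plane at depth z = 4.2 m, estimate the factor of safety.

With seepage parallel to the slope and the water table at the surface, the effective normal stress on the slip plane uses the buoyant unit weight γ' = γ_sat − γ_w while the driving shear stress uses γ_sat:
FS = [c' + γ' z cos²β tanφ'] / [γ_sat z sinβ cosβ]
γ' = 19.9 − 9.81 = 10.09 kN/m³
Numerator = 2.1 + 10.09·4.2·cos²37.9°·tan29.6° = 2.1 + 10.09·4.2·0.6227·0.5681 = 17.090 kPa
Denominator = 19.9·4.2·sin37.9°·cos37.9° = 19.9·4.2·0.6143·0.7891 = 40.513 kPa
FS = 17.090 / 40.513 = 0.422

FS = 0.42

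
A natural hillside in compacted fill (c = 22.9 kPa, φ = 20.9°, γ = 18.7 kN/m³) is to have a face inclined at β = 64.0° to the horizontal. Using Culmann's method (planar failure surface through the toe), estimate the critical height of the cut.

Culmann's analysis gives the critical failure plane at α_cr = (β + φ)/2 = (64.0 + 20.9)/2 = 42.5°, and the critical height
H_c = (4c/γ) · sinβ cosφ / [1 − cos(β − φ)]
    = (4·22.9/18.7) · sin64.0°·cos20.9° / [1 − cos(43.1°)]
    = 4.898 · 0.8988·0.9342 / [1 − 0.7302]
    = 4.898 · 0.8397 / 0.2698
    = 15.24 m

H_c = 15.24 m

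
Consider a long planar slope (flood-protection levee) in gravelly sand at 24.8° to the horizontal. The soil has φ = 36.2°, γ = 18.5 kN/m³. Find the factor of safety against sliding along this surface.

FS = 1.58

For a dry cohesionless infinite slope the factor of safety is FS = tanφ / tanβ.
FS = tan36.2° / tan24.8° = 0.7319 / 0.4621 = 1.584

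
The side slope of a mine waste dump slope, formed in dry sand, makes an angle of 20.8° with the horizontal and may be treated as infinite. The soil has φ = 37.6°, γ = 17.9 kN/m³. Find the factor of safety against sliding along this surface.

For a dry cohesionless infinite slope the factor of safety is FS = tanφ / tanβ.
FS = tan37.6° / tan20.8° = 0.7701 / 0.3799 = 2.027

FS = 2.03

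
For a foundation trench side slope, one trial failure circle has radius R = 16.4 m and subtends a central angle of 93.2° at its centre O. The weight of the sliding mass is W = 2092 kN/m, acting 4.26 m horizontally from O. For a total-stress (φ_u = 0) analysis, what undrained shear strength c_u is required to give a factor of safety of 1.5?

c_u = 30.6 kPa

FS = c_u·L_a·R / (W·d), so c_u = FS·W·d / (L_a·R).
Arc length L_a = R·θ = 16.4·(93.2°·π/180) = 16.4·1.6266 = 26.68 m
c_u = 1.5·2092·4.26 / (26.68·16.4) = 13367.9 / 437.50 = 30.55 kPa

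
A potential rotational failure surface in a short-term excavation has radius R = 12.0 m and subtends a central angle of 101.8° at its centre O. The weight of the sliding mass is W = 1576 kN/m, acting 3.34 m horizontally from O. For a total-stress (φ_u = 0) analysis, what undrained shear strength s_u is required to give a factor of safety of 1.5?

FS = s_u·L_a·R / (W·d), so s_u = FS·W·d / (L_a·R).
Arc length L_a = R·θ = 12.0·(101.8°·π/180) = 12.0·1.7767 = 21.32 m
s_u = 1.5·1576·3.34 / (21.32·12.0) = 7895.8 / 255.85 = 30.86 kPa

s_u = 30.9 kPa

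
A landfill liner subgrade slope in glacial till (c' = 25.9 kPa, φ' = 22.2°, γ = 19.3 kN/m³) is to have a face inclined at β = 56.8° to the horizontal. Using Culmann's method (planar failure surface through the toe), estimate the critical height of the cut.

Culmann's analysis gives the critical failure plane at α_cr = (β + φ')/2 = (56.8 + 22.2)/2 = 39.5°, and the critical height
H_c = (4c'/γ) · sinβ cosφ' / [1 − cos(β − φ')]
    = (4·25.9/19.3) · sin56.8°·cos22.2° / [1 − cos(34.6°)]
    = 5.368 · 0.8368·0.9259 / [1 − 0.8231]
    = 5.368 · 0.7747 / 0.1769
    = 23.51 m

H_c = 23.51 m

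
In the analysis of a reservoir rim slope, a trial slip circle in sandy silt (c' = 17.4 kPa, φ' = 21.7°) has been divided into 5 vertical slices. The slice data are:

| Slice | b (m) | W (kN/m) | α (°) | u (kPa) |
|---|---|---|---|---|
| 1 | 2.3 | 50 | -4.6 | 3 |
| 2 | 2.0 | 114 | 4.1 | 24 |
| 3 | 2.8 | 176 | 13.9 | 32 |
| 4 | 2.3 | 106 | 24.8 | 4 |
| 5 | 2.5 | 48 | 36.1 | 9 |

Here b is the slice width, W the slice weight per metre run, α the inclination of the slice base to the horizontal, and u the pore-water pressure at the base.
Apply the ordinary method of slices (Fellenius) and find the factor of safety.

FS = 2.82

Ordinary method of slices: FS = Σ[c'·Δl_i + (W_i cosα_i − u_i·Δl_i)·tanφ'] / Σ W_i sinα_i, with Δl_i = b_i / cosα_i.
Slice 1: Δl = 2.3/cos(-4.6°) = 2.307 m; N'_1 = 50·cos(-4.6°) − 3·2.307 = 42.9; c'Δl = 40.15; W sinα = -4.0
Slice 2: Δl = 2.0/cos4.1° = 2.005 m; N'_2 = 114·cos4.1° − 24·2.005 = 65.6; c'Δl = 34.89; W sinα = 8.2
Slice 3: Δl = 2.8/cos13.9° = 2.884 m; N'_3 = 176·cos13.9° − 32·2.884 = 78.5; c'Δl = 50.19; W sinα = 42.3
Slice 4: Δl = 2.3/cos24.8° = 2.534 m; N'_4 = 106·cos24.8° − 4·2.534 = 86.1; c'Δl = 44.09; W sinα = 44.5
Slice 5: Δl = 2.5/cos36.1° = 3.094 m; N'_5 = 48·cos36.1° − 9·3.094 = 10.9; c'Δl = 53.84; W sinα = 28.3
Σc'Δl = 223.2 kN/m; ΣN' = 284.1 kN/m; ΣW sinα = 119.2 kN/m
Resisting = 223.2 + 284.1·tan21.7° = 223.2 + 113.0 = 336.2 kN/m
FS = 336.2 / 119.2 = 2.821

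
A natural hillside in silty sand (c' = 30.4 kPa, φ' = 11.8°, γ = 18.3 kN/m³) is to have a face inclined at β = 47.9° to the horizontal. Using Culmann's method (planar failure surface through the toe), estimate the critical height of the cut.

H_c = 25.13 m

Culmann's analysis gives the critical failure plane at α_cr = (β + φ')/2 = (47.9 + 11.8)/2 = 29.9°, and the critical height
H_c = (4c'/γ) · sinβ cosφ' / [1 − cos(β − φ')]
    = (4·30.4/18.3) · sin47.9°·cos11.8° / [1 − cos(36.1°)]
    = 6.645 · 0.7420·0.9789 / [1 − 0.8080]
    = 6.645 · 0.7263 / 0.1920
    = 25.13 m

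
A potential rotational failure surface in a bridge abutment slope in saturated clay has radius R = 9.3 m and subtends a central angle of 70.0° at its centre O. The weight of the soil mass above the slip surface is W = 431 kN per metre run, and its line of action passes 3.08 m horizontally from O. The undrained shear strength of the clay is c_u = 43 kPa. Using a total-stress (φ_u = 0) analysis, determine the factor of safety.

FS = 3.42

Taking moments about the centre O, the resisting moment is provided by the undrained shear strength acting along the arc:
Arc length L_a = R·θ = 9.3·(70.0°·π/180) = 9.3·1.2217 = 11.36 m
M_R = c_u·L_a·R = 43·11.36·9.3 = 4543.7 kN·m/m
M_D = W·d = 431·3.08 = 1327.5 kN·m/m
FS = M_R / M_D = 4543.7 / 1327.5 = 3.423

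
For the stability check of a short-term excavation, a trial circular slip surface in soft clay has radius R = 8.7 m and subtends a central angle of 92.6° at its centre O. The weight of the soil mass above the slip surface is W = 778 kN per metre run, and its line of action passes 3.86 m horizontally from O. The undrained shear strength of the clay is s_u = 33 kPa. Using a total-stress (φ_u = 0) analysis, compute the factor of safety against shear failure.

FS = 1.34

Taking moments about the centre O, the resisting moment is provided by the undrained shear strength acting along the arc:
Arc length L_a = R·θ = 8.7·(92.6°·π/180) = 8.7·1.6162 = 14.06 m
M_R = s_u·L_a·R = 33·14.06·8.7 = 4036.8 kN·m/m
M_D = W·d = 778·3.86 = 3003.1 kN·m/m
FS = M_R / M_D = 4036.8 / 3003.1 = 1.344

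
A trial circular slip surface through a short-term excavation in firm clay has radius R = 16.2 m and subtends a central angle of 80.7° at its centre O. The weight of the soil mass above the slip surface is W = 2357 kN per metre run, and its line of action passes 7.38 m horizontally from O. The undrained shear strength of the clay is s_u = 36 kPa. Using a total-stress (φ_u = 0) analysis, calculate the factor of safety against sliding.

Taking moments about the centre O, the resisting moment is provided by the undrained shear strength acting along the arc:
Arc length L_a = R·θ = 16.2·(80.7°·π/180) = 16.2·1.4085 = 22.82 m
M_R = s_u·L_a·R = 36·22.82·16.2 = 13307.1 kN·m/m
M_D = W·d = 2357·7.38 = 17394.7 kN·m/m
FS = M_R / M_D = 13307.1 / 17394.7 = 0.765

FS = 0.77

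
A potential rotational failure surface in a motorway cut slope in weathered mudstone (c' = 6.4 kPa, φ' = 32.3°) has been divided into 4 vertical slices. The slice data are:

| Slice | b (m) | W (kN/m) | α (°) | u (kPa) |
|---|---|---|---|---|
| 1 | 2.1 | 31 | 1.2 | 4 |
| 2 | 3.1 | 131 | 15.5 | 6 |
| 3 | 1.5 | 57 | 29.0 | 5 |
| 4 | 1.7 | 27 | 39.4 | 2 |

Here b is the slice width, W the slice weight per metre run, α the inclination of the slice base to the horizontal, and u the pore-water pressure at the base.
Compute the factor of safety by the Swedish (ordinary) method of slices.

Ordinary method of slices: FS = Σ[c'·Δl_i + (W_i cosα_i − u_i·Δl_i)·tanφ'] / Σ W_i sinα_i, with Δl_i = b_i / cosα_i.
Slice 1: Δl = 2.1/cos1.2° = 2.100 m; N'_1 = 31·cos1.2° − 4·2.100 = 22.6; c'Δl = 13.44; W sinα = 0.6
Slice 2: Δl = 3.1/cos15.5° = 3.217 m; N'_2 = 131·cos15.5° − 6·3.217 = 106.9; c'Δl = 20.59; W sinα = 35.0
Slice 3: Δl = 1.5/cos29.0° = 1.715 m; N'_3 = 57·cos29.0° − 5·1.715 = 41.3; c'Δl = 10.98; W sinα = 27.6
Slice 4: Δl = 1.7/cos39.4° = 2.200 m; N'_4 = 27·cos39.4° − 2·2.200 = 16.5; c'Δl = 14.08; W sinα = 17.1
Σc'Δl = 59.1 kN/m; ΣN' = 187.3 kN/m; ΣW sinα = 80.4 kN/m
Resisting = 59.1 + 187.3·tan32.3° = 59.1 + 118.4 = 177.5 kN/m
FS = 177.5 / 80.4 = 2.207

FS = 2.21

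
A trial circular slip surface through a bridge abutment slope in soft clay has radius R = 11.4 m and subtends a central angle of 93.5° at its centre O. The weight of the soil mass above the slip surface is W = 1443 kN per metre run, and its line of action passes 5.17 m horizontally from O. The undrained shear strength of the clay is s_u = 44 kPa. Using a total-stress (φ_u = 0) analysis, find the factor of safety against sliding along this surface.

Taking moments about the centre O, the resisting moment is provided by the undrained shear strength acting along the arc:
Arc length L_a = R·θ = 11.4·(93.5°·π/180) = 11.4·1.6319 = 18.60 m
M_R = s_u·L_a·R = 44·18.60·11.4 = 9331.5 kN·m/m
M_D = W·d = 1443·5.17 = 7460.3 kN·m/m
FS = M_R / M_D = 9331.5 / 7460.3 = 1.251

FS = 1.25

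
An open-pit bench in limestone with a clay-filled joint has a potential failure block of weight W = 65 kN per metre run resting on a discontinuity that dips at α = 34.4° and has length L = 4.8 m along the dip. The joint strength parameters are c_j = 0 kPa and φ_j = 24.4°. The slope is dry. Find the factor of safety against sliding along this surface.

FS = 0.66

Resolving the block weight along and normal to the plane and applying the Mohr–Coulomb strength on the joint:
N' = W cosα = 65·cos34.4° = 53.6 kN/m
Driving force T = W sinα = 65·sin34.4° = 36.7 kN/m
Resisting force R = c_j·L + N'·tanφ_j = 0·4.8 + 53.6·tan24.4° = 0.0 + 24.3 = 24.3 kN/m
FS = R / T = 24.3 / 36.7 = 0.662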